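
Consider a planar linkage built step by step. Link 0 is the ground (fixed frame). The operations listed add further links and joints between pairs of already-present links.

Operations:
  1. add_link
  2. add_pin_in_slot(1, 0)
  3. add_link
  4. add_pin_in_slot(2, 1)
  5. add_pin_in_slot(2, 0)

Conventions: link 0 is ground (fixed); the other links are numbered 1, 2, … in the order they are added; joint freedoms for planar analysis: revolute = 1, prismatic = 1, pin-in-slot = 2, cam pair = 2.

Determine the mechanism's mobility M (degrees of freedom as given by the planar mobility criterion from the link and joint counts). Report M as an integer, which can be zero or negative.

ground; <1,0,0>
#1 <2,0,0>
PS:1↔0 J2 <2,0,1>
#2 <3,0,1>
PS:2↔1 J2 <3,0,2>
PS:2↔0 J2 <3,0,3>
3×2 − 2×0 − 1×3 = 3

M = 3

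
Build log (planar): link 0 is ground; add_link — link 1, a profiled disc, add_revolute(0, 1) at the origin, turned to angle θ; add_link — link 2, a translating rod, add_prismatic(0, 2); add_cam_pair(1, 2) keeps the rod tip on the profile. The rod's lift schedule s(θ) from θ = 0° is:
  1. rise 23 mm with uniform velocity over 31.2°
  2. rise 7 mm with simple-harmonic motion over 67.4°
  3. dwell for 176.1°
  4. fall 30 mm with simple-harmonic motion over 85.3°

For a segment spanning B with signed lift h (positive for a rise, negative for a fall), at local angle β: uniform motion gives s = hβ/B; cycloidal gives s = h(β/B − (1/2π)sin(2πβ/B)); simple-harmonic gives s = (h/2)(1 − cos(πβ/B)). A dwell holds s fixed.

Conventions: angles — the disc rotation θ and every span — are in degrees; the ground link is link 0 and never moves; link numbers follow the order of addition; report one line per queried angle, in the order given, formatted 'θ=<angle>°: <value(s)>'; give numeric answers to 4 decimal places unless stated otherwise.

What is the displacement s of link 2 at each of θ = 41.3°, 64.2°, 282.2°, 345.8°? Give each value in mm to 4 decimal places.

seg 1 [0°–31.2°] uniform, h=23: full span → s += 23 → s = 23.0000
seg 2 [31.2°–98.6°] simple-harmonic, h=7: θ=41.3° here. β=10.1, B=67.4. 7/2·(1 − cos(π·0.1499)) = 0.3807 → s = 23.3807
seg 2 [31.2°–98.6°] simple-harmonic, h=7: θ=64.2° here. β=33, B=67.4. 7/2·(1 − cos(π·0.4896)) = 3.3858 → s = 26.3858
seg 2 [31.2°–98.6°] simple-harmonic, h=7: full span → s += 7 → s = 30.0000
seg 3 [98.6°–274.7°] dwell: s stays 30.0000
seg 4 [274.7°–360°] simple-harmonic, h=-30: θ=282.2° here. β=7.5, B=85.3. -30/2·(1 − cos(π·0.0879)) = -0.5686 → s = 29.4314
seg 4 [274.7°–360°] simple-harmonic, h=-30: θ=345.8° here. β=71.1, B=85.3. -30/2·(1 − cos(π·0.8335)) = -27.9950 → s = 2.0050

θ=41.3°: 23.3807
θ=64.2°: 26.3858
θ=282.2°: 29.4314
θ=345.8°: 2.0050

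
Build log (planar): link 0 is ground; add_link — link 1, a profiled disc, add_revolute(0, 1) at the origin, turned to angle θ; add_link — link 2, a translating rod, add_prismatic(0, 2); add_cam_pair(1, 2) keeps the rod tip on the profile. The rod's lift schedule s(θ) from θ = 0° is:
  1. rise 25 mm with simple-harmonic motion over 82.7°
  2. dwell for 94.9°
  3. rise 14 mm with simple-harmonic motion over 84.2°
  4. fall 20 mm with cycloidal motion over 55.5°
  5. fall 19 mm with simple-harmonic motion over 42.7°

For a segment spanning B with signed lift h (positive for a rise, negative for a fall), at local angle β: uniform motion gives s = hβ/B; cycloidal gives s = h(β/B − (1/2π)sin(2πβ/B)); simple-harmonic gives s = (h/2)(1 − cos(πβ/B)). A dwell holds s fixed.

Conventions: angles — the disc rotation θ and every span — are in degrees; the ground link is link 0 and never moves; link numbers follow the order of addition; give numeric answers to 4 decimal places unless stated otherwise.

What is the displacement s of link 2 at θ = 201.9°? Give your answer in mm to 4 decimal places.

seg 1 [0°–82.7°] simple-harmonic, h=25: full span → s += 25 → s = 25.0000
seg 2 [82.7°–177.6°] dwell: s stays 25.0000
seg 3 [177.6°–261.8°] simple-harmonic, h=14: θ=201.9° here. β=24.3, B=84.2. 14/2·(1 − cos(π·0.2886)) = 2.6853 → s = 27.6853

27.6853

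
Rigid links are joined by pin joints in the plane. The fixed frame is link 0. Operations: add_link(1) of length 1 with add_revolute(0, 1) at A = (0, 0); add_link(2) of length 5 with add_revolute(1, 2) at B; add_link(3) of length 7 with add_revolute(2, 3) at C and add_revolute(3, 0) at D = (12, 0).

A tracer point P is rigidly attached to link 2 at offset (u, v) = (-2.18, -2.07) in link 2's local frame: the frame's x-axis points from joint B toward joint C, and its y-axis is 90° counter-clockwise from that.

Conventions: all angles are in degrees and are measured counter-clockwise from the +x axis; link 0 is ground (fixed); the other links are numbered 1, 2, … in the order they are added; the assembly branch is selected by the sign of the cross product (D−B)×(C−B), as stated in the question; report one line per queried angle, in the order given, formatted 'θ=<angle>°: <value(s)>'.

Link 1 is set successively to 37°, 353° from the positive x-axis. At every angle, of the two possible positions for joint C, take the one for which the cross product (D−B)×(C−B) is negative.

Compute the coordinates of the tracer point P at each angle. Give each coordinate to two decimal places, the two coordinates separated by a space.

A=(0,0), D=(12.00,0)
θ=37°: B = A + 1.00·(cos37°, sin37°) = (0.7986, 0.6018)
θ=37°: |BD| = 11.2175
θ=37°: circle(B,5.00) ∩ circle(D,7.00): a=4.5390, h=2.0970
θ=37°:   candidates: C₊=(5.4436,2.4523) cross=23.523; C₋=(5.2186,-1.7357) cross=-23.523
θ=37°:   branch - wants cross < 0 → take C=(5.2186,-1.7357) (cross=-23.523)
θ=37°: ex = (C−B)/|BC| = (0.8840,-0.4675); ey = (0.4675,0.8840)
θ=37°: P = B + -2.18·ex + -2.07·ey = (-2.0962,-0.2089)
θ=353°: B = A + 1.00·(cos353°, sin353°) = (0.9925, -0.1219)
θ=353°: |BD| = 11.0081
θ=353°: circle(B,5.00) ∩ circle(D,7.00): a=4.4140, h=2.3488
θ=353°:   candidates: C₊=(5.3802,2.2757) cross=25.856; C₋=(5.4322,-2.4217) cross=-25.856
θ=353°:   branch - wants cross < 0 → take C=(5.4322,-2.4217) (cross=-25.856)
θ=353°: ex = (C−B)/|BC| = (0.8879,-0.4600); ey = (0.4600,0.8879)
θ=353°: P = B + -2.18·ex + -2.07·ey = (-1.8953,-0.9572)

θ=37°: -2.10 -0.21
θ=353°: -1.90 -0.96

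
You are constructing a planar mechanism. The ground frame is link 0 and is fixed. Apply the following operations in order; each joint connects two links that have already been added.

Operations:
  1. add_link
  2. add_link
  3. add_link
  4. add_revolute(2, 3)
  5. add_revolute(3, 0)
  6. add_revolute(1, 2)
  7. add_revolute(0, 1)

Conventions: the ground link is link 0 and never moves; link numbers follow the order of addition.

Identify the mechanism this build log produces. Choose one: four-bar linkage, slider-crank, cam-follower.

links: 4 (incl. ground); joints: 4 revolute, 0 prismatic, 0 higher (cam) pair, forming one closed loop
4 links in a single 4R loop → four-bar linkage

four-bar linkage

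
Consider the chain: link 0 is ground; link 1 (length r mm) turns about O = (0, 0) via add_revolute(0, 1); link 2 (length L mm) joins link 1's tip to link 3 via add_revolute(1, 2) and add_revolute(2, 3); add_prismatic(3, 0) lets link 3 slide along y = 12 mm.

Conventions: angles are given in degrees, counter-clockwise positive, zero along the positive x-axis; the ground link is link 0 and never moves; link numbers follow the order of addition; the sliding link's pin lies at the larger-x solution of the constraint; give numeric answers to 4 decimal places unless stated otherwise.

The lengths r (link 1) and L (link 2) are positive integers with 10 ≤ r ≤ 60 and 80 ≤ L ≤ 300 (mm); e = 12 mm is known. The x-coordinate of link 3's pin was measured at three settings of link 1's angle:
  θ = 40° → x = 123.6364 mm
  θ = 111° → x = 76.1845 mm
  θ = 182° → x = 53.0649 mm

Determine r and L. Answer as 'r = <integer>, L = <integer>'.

constraint per measurement: (x − r cos θ)² + (r sin θ − e)² = L²
subtracting the θ₁ and θ₂ equations cancels the r² and L² terms:
r = (x₁² − x₂²) / (2[(x₁cos θ₁ + e sin θ₁) − (x₂cos θ₂ + e sin θ₂)]) = 40.0000 → r = 40
L² = (x₁ − r cos θ₁)² + (r sin θ₁ − e)² = 8836.0051 → L = 94.0000 → L = 94
check at θ₃=182°: x = 53.0649 (printed 53.0649) ✓

r = 40, L = 94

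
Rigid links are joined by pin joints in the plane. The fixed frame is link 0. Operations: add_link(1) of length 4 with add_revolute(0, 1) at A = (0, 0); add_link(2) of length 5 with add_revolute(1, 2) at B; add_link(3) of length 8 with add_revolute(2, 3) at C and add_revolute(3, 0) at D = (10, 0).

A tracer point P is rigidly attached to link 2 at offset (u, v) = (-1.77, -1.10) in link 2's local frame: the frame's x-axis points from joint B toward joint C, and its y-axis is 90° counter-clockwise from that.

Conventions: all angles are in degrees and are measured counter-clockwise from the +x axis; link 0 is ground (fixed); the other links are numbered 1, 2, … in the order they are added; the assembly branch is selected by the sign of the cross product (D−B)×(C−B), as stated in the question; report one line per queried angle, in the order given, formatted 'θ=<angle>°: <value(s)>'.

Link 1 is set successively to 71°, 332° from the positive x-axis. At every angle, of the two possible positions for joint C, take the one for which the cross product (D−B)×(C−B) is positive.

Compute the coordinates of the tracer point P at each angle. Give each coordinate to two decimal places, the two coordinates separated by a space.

A=(0,0), D=(10.00,0)
θ=71°: B = A + 4.00·(cos71°, sin71°) = (1.3023, 3.7821)
θ=71°: |BD| = 9.4844
θ=71°: circle(B,5.00) ∩ circle(D,8.00): a=2.6862, h=4.2171
θ=71°:   candidates: C₊=(5.4473,6.5782) cross=39.997; C₋=(2.0840,-1.1564) cross=-39.997
θ=71°:   branch + wants cross > 0 → take C=(5.4473,6.5782) (cross=39.997)
θ=71°: ex = (C−B)/|BC| = (0.8290,0.5592); ey = (-0.5592,0.8290)
θ=71°: P = B + -1.77·ex + -1.10·ey = (0.4501,1.8803)
θ=332°: B = A + 4.00·(cos332°, sin332°) = (3.5318, -1.8779)
θ=332°: |BD| = 6.7353
θ=332°: circle(B,5.00) ∩ circle(D,8.00): a=0.4725, h=4.9776
θ=332°:   candidates: C₊=(2.5977,3.0341) cross=33.526; C₋=(5.3733,-6.5264) cross=-33.526
θ=332°:   branch + wants cross > 0 → take C=(2.5977,3.0341) (cross=33.526)
θ=332°: ex = (C−B)/|BC| = (-0.1868,0.9824); ey = (-0.9824,-0.1868)
θ=332°: P = B + -1.77·ex + -1.10·ey = (4.9431,-3.4112)

θ=71°: 0.45 1.88
θ=332°: 4.94 -3.41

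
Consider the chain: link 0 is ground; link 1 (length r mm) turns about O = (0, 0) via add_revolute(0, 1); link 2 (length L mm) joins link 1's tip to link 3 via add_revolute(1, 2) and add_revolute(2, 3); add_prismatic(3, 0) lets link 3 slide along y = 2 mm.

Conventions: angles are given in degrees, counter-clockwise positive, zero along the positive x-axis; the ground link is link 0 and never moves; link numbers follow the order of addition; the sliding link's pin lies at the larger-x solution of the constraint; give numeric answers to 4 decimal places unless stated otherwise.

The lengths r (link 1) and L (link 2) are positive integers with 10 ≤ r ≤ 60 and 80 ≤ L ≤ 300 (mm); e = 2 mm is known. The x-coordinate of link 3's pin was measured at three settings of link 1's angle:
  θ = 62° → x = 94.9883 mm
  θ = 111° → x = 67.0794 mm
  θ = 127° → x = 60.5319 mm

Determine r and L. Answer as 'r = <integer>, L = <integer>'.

constraint per measurement: (x − r cos θ)² + (r sin θ − e)² = L²
subtracting the θ₁ and θ₂ equations cancels the r² and L² terms:
r = (x₁² − x₂²) / (2[(x₁cos θ₁ + e sin θ₁) − (x₂cos θ₂ + e sin θ₂)]) = 33.0001 → r = 33
L² = (x₁ − r cos θ₁)² + (r sin θ₁ − e)² = 7056.0039 → L = 84.0000 → L = 84
check at θ₃=127°: x = 60.5319 (printed 60.5319) ✓

r = 33, L = 84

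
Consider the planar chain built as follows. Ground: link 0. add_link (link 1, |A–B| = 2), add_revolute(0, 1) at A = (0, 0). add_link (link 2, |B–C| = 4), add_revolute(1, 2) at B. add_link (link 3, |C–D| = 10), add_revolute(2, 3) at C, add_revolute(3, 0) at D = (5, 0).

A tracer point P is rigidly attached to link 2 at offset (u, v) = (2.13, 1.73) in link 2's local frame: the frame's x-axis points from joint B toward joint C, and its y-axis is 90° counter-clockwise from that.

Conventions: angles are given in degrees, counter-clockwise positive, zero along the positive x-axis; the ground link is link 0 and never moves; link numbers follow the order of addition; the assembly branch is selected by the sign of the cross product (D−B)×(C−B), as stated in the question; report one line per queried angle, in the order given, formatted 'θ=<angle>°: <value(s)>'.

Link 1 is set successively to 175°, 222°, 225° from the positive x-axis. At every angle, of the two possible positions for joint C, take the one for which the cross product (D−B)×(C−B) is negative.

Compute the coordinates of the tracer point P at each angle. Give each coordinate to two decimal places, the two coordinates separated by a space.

A=(0,0), D=(5.00,0)
θ=175°: B = A + 2.00·(cos175°, sin175°) = (-1.9924, 0.1743)
θ=175°: |BD| = 6.9946
θ=175°: circle(B,4.00) ∩ circle(D,10.00): a=-2.5074, h=3.1166
θ=175°:   candidates: C₊=(-4.4213,3.3524) cross=21.799; C₋=(-4.5767,-2.8788) cross=-21.799
θ=175°:   branch - wants cross < 0 → take C=(-4.5767,-2.8788) (cross=-21.799)
θ=175°: ex = (C−B)/|BC| = (-0.6461,-0.7633); ey = (0.7633,-0.6461)
θ=175°: P = B + 2.13·ex + 1.73·ey = (-2.0480,-2.5692)
θ=222°: B = A + 2.00·(cos222°, sin222°) = (-1.4863, -1.3383)
θ=222°: |BD| = 6.6229
θ=222°: circle(B,4.00) ∩ circle(D,10.00): a=-3.0302, h=2.6111
θ=222°:   candidates: C₊=(-4.9816,0.6067) cross=17.293; C₋=(-3.9263,-4.5078) cross=-17.293
θ=222°:   branch - wants cross < 0 → take C=(-3.9263,-4.5078) (cross=-17.293)
θ=222°: ex = (C−B)/|BC| = (-0.6100,-0.7924); ey = (0.7924,-0.6100)
θ=222°: P = B + 2.13·ex + 1.73·ey = (-1.4148,-4.0814)
θ=225°: B = A + 2.00·(cos225°, sin225°) = (-1.4142, -1.4142)
θ=225°: |BD| = 6.5683
θ=225°: circle(B,4.00) ∩ circle(D,10.00): a=-3.1102, h=2.5152
θ=225°:   candidates: C₊=(-4.9931,0.3724) cross=16.521; C₋=(-3.9100,-4.5401) cross=-16.521
θ=225°:   branch - wants cross < 0 → take C=(-3.9100,-4.5401) (cross=-16.521)
θ=225°: ex = (C−B)/|BC| = (-0.6239,-0.7815); ey = (0.7815,-0.6239)
θ=225°: P = B + 2.13·ex + 1.73·ey = (-1.3912,-4.1582)

θ=175°: -2.05 -2.57
θ=222°: -1.41 -4.08
θ=225°: -1.39 -4.16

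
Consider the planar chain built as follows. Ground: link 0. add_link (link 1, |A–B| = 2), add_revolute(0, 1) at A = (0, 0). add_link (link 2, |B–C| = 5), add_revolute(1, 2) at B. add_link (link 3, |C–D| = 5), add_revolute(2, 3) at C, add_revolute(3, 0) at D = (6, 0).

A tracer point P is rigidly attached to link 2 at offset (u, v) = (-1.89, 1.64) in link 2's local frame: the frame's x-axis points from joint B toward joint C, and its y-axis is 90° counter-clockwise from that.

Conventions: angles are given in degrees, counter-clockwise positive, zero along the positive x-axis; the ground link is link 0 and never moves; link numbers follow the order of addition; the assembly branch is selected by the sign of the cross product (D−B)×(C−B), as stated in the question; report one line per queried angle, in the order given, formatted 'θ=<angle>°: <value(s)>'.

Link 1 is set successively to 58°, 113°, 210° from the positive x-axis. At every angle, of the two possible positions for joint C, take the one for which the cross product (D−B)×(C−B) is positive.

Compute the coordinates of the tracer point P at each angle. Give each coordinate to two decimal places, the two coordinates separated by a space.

A=(0,0), D=(6.00,0)
θ=58°: B = A + 2.00·(cos58°, sin58°) = (1.0598, 1.6961)
θ=58°: |BD| = 5.2232
θ=58°: circle(B,5.00) ∩ circle(D,5.00): a=2.6116, h=4.2637
θ=58°:   candidates: C₊=(4.9145,4.8807) cross=22.270; C₋=(2.1454,-3.1846) cross=-22.270
θ=58°:   branch + wants cross > 0 → take C=(4.9145,4.8807) (cross=22.270)
θ=58°: ex = (C−B)/|BC| = (0.7709,0.6369); ey = (-0.6369,0.7709)
θ=58°: P = B + -1.89·ex + 1.64·ey = (-1.4418,1.7566)
θ=113°: B = A + 2.00·(cos113°, sin113°) = (-0.7815, 1.8410)
θ=113°: |BD| = 7.0269
θ=113°: circle(B,5.00) ∩ circle(D,5.00): a=3.5135, h=3.5575
θ=113°:   candidates: C₊=(3.5413,4.3537) cross=24.998; C₋=(1.6772,-2.5127) cross=-24.998
θ=113°:   branch + wants cross > 0 → take C=(3.5413,4.3537) (cross=24.998)
θ=113°: ex = (C−B)/|BC| = (0.8646,0.5025); ey = (-0.5025,0.8646)
θ=113°: P = B + -1.89·ex + 1.64·ey = (-3.2396,2.3091)
θ=210°: B = A + 2.00·(cos210°, sin210°) = (-1.7321, -1.0000)
θ=210°: |BD| = 7.7964
θ=210°: circle(B,5.00) ∩ circle(D,5.00): a=3.8982, h=3.1311
θ=210°:   candidates: C₊=(1.7324,2.6052) cross=24.412; C₋=(2.5356,-3.6052) cross=-24.412
θ=210°:   branch + wants cross > 0 → take C=(1.7324,2.6052) (cross=24.412)
θ=210°: ex = (C−B)/|BC| = (0.6929,0.7210); ey = (-0.7210,0.6929)
θ=210°: P = B + -1.89·ex + 1.64·ey = (-4.2241,-1.2265)

θ=58°: -1.44 1.76
θ=113°: -3.24 2.31
θ=210°: -4.22 -1.23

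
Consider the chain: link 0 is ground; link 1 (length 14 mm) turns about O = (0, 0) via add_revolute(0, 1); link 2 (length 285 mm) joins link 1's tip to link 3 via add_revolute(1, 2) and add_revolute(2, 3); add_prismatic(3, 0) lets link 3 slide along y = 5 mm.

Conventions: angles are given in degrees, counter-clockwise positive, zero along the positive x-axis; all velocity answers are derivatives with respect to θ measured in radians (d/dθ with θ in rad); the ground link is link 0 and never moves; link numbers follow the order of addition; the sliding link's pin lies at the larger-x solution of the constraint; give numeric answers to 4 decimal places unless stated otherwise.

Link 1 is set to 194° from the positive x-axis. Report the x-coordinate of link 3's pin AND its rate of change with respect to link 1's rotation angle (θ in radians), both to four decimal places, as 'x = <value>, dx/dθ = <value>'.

geometry: r = 14 mm, L = 285 mm, e = 5 mm
crank pin P = (r cos θ, r sin θ) = (-13.584140, -3.386907)
h = r sin θ − e = -3.386907 − 5 = -8.386907
x = r cos θ + √(L² − h²) = -13.584140 + 284.876569 = 271.292429
dx/dθ = −r sin θ − h·r cos θ/√(L² − h²) (θ in radians; h = -8.386907) = 2.986983

x = 271.2924, dx/dθ = 2.9870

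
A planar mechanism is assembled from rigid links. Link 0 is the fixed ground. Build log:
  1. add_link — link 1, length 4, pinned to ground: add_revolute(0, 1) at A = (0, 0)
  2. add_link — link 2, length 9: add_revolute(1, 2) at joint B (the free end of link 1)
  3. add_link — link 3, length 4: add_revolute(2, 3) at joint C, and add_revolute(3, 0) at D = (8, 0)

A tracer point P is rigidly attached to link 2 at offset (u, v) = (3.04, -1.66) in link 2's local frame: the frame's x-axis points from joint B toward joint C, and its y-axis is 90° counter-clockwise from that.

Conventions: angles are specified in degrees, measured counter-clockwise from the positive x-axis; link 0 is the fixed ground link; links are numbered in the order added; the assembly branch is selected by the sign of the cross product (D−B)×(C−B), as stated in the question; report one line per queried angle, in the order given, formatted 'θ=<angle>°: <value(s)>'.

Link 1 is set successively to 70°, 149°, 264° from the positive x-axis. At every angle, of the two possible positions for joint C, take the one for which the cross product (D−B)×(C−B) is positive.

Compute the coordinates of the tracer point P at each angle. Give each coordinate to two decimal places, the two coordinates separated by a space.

A=(0,0), D=(8.00,0)
θ=70°: B = A + 4.00·(cos70°, sin70°) = (1.3681, 3.7588)
θ=70°: |BD| = 7.6230
θ=70°: circle(B,9.00) ∩ circle(D,4.00): a=8.0749, h=3.9744
θ=70°:   candidates: C₊=(10.3528,3.2348) cross=30.297; C₋=(6.4334,-3.6805) cross=-30.297
θ=70°:   branch + wants cross > 0 → take C=(10.3528,3.2348) (cross=30.297)
θ=70°: ex = (C−B)/|BC| = (0.9983,-0.0582); ey = (0.0582,0.9983)
θ=70°: P = B + 3.04·ex + -1.66·ey = (4.3063,1.9246)
θ=149°: B = A + 4.00·(cos149°, sin149°) = (-3.4287, 2.0602)
θ=149°: |BD| = 11.6129
θ=149°: circle(B,9.00) ∩ circle(D,4.00): a=8.6051, h=2.6369
θ=149°:   candidates: C₊=(5.5077,3.1286) cross=30.622; C₋=(4.5721,-2.0614) cross=-30.622
θ=149°:   branch + wants cross > 0 → take C=(5.5077,3.1286) (cross=30.622)
θ=149°: ex = (C−B)/|BC| = (0.9929,0.1187); ey = (-0.1187,0.9929)
θ=149°: P = B + 3.04·ex + -1.66·ey = (-0.2131,0.7728)
θ=264°: B = A + 4.00·(cos264°, sin264°) = (-0.4181, -3.9781)
θ=264°: |BD| = 9.3107
θ=264°: circle(B,9.00) ∩ circle(D,4.00): a=8.1460, h=3.8267
θ=264°:   candidates: C₊=(5.3119,2.9621) cross=35.629; C₋=(8.5819,-3.9575) cross=-35.629
θ=264°:   branch + wants cross > 0 → take C=(5.3119,2.9621) (cross=35.629)
θ=264°: ex = (C−B)/|BC| = (0.6367,0.7711); ey = (-0.7711,0.6367)
θ=264°: P = B + 3.04·ex + -1.66·ey = (2.7975,-2.6907)

θ=70°: 4.31 1.92
θ=149°: -0.21 0.77
θ=264°: 2.80 -2.69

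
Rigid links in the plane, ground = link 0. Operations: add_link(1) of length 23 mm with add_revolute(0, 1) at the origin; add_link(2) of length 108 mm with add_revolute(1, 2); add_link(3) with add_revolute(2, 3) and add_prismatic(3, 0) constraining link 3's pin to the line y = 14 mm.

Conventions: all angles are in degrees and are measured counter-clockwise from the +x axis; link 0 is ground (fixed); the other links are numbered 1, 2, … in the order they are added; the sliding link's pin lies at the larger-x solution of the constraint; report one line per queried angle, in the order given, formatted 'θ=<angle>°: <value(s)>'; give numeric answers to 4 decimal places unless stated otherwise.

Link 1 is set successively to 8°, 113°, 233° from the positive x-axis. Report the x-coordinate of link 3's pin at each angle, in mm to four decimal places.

geometry: r = 23 mm, L = 108 mm, e = 14 mm
θ=8°: crank pin P = (r cos θ, r sin θ) = (22.776166, 3.200981)
θ=8°: h = r sin θ − e = 3.200981 − 14 = -10.799019
θ=8°: x = r cos θ + √(L² − h²) = 22.776166 + 107.458742 = 130.234907
θ=113°: crank pin P = (r cos θ, r sin θ) = (-8.986816, 21.171612)
θ=113°: h = r sin θ − e = 21.171612 − 14 = 7.171612
θ=113°: x = r cos θ + √(L² − h²) = -8.986816 + 107.761626 = 98.774810
θ=233°: crank pin P = (r cos θ, r sin θ) = (-13.841746, -18.368617)
θ=233°: h = r sin θ − e = -18.368617 − 14 = -32.368617
θ=233°: x = r cos θ + √(L² − h²) = -13.841746 + 103.035298 = 89.193553

θ=8°: 130.2349
θ=113°: 98.7748
θ=233°: 89.1936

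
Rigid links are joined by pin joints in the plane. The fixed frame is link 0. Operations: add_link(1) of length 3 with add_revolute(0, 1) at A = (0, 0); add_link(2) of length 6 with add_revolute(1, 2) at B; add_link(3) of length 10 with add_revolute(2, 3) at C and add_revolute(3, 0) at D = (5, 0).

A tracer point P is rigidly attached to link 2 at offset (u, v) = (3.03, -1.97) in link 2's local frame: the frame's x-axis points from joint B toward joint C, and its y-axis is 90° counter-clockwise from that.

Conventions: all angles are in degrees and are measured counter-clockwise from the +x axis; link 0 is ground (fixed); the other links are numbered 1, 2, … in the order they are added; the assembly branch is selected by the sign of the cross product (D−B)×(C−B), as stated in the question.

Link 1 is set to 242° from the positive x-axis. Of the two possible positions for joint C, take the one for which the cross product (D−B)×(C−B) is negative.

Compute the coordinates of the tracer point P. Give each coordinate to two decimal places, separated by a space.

A=(0,0), D=(5.00,0)
B = A + 3.00·(cos242°, sin242°) = (-1.4084, -2.6488)
|BD| = 6.9343
circle(B,6.00) ∩ circle(D,10.00): a=-1.1476, h=5.8892
  candidates: C₊=(-4.7186,2.3554) cross=40.837; C₋=(-0.2194,-8.5298) cross=-40.837
  branch - wants cross < 0 → take C=(-0.2194,-8.5298) (cross=-40.837)
ex = (C−B)/|BC| = (0.1982,-0.9802); ey = (0.9802,0.1982)
P = B + 3.03·ex + -1.97·ey = (-2.7389,-6.0092)

-2.74 -6.01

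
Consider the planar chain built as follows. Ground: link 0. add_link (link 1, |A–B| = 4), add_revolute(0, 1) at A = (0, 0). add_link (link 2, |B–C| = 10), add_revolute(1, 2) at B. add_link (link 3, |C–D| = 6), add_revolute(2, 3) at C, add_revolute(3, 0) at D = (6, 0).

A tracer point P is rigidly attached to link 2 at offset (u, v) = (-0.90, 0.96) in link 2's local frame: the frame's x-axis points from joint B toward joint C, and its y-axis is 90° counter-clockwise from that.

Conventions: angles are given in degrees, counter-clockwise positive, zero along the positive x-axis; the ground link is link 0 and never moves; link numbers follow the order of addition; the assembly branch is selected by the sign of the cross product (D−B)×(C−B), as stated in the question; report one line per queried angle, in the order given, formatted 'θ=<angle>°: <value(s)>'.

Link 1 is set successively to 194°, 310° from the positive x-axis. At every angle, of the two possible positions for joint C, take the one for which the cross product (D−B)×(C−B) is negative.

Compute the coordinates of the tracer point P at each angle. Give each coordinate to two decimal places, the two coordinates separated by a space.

A=(0,0), D=(6.00,0)
θ=194°: B = A + 4.00·(cos194°, sin194°) = (-3.8812, -0.9677)
θ=194°: |BD| = 9.9285
θ=194°: circle(B,10.00) ∩ circle(D,6.00): a=8.1873, h=5.7418
θ=194°:   candidates: C₊=(3.7075,5.5448) cross=57.007; C₋=(4.8268,-5.8842) cross=-57.007
θ=194°:   branch - wants cross < 0 → take C=(4.8268,-5.8842) (cross=-57.007)
θ=194°: ex = (C−B)/|BC| = (0.8708,-0.4916); ey = (0.4916,0.8708)
θ=194°: P = B + -0.90·ex + 0.96·ey = (-4.1929,0.3108)
θ=310°: B = A + 4.00·(cos310°, sin310°) = (2.5712, -3.0642)
θ=310°: |BD| = 4.5985
θ=310°: circle(B,10.00) ∩ circle(D,6.00): a=9.2580, h=3.7800
θ=310°:   candidates: C₊=(6.9556,5.9234) cross=17.382; C₋=(11.9932,0.2863) cross=-17.382
θ=310°:   branch - wants cross < 0 → take C=(11.9932,0.2863) (cross=-17.382)
θ=310°: ex = (C−B)/|BC| = (0.9422,0.3350); ey = (-0.3350,0.9422)
θ=310°: P = B + -0.90·ex + 0.96·ey = (1.4015,-2.4612)

θ=194°: -4.19 0.31
θ=310°: 1.40 -2.46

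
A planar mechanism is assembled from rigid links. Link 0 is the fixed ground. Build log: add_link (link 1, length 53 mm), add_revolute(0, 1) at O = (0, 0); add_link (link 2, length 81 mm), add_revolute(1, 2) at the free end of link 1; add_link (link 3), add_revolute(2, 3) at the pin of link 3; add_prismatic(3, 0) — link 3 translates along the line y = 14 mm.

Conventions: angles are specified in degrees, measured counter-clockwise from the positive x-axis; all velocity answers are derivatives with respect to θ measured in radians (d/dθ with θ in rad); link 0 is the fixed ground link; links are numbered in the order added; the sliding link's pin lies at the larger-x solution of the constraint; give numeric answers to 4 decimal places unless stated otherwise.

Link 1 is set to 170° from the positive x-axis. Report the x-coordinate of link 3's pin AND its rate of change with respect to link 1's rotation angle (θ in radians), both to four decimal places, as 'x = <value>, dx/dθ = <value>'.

geometry: r = 53 mm, L = 81 mm, e = 14 mm
crank pin P = (r cos θ, r sin θ) = (-52.194811, 9.203353)
h = r sin θ − e = 9.203353 − 14 = -4.796647
x = r cos θ + √(L² − h²) = -52.194811 + 80.857852 = 28.663041
dx/dθ = −r sin θ − h·r cos θ/√(L² − h²) (θ in radians; h = -4.796647) = -12.299652

x = 28.6630, dx/dθ = -12.2997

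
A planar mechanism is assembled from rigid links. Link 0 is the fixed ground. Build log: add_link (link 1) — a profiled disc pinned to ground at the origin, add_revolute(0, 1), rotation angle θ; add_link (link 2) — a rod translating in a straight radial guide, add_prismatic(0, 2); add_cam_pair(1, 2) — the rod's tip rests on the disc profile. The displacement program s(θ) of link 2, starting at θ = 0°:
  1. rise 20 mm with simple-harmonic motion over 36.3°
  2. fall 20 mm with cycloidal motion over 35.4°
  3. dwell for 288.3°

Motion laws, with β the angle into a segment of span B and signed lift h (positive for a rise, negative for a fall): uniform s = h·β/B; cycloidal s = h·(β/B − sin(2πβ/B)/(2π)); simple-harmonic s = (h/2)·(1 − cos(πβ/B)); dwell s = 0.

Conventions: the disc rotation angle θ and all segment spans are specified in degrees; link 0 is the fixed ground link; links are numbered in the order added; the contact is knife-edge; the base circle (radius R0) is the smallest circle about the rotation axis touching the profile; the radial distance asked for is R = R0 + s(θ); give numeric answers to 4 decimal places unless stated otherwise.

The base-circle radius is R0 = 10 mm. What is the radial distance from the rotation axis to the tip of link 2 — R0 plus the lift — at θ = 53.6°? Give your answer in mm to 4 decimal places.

seg 1 [0°–36.3°] simple-harmonic, h=20: full span → s += 20 → s = 20.0000
seg 2 [36.3°–71.7°] cycloidal, h=-20: θ=53.6° here. β=17.3, B=35.4. -20·(0.4887 − sin(2π·0.4887)/(2π)) = -9.5482 → s = 10.4518
R = R0 + s = 10 + 10.4518 = 20.4518

20.4518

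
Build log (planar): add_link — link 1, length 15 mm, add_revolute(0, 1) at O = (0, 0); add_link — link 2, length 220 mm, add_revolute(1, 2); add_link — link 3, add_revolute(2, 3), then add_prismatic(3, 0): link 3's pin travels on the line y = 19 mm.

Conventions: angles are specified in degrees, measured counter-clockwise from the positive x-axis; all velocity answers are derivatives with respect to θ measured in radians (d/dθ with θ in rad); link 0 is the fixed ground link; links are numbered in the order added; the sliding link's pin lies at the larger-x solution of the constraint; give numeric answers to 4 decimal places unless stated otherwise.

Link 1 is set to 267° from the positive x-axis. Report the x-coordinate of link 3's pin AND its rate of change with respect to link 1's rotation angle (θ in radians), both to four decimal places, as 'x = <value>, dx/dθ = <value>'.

geometry: r = 15 mm, L = 220 mm, e = 19 mm
crank pin P = (r cos θ, r sin θ) = (-0.785039, -14.979443)
h = r sin θ − e = -14.979443 − 19 = -33.979443
x = r cos θ + √(L² − h²) = -0.785039 + 217.360064 = 216.575025
dx/dθ = −r sin θ − h·r cos θ/√(L² − h²) (θ in radians; h = -33.979443) = 14.856719

x = 216.5750, dx/dθ = 14.8567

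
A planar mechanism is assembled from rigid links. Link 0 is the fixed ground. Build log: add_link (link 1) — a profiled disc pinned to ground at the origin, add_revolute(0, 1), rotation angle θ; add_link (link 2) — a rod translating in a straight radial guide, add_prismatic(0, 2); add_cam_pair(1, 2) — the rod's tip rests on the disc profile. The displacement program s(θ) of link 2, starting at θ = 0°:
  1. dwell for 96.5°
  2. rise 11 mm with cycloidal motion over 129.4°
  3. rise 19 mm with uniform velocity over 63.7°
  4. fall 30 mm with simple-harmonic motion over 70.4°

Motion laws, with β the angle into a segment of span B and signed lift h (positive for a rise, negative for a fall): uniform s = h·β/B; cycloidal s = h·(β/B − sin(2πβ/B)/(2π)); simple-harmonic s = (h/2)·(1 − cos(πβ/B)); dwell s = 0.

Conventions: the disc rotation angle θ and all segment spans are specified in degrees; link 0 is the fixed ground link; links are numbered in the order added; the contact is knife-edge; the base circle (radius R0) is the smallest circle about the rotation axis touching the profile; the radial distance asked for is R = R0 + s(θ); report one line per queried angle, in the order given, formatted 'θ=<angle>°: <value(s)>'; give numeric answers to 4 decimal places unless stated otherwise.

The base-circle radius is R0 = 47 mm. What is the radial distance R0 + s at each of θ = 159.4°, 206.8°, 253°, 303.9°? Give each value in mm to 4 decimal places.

seg 1 [0°–96.5°] dwell: s stays 0.0000
seg 2 [96.5°–225.9°] cycloidal, h=11: θ=159.4° here. β=62.9, B=129.4. 11·(0.4861 − sin(2π·0.4861)/(2π)) = 5.1942 → s = 5.1942
seg 2 [96.5°–225.9°] cycloidal, h=11: θ=206.8° here. β=110.3, B=129.4. 11·(0.8524 − sin(2π·0.8524)/(2π)) = 10.7771 → s = 10.7771
seg 2 [96.5°–225.9°] cycloidal, h=11: full span → s += 11 → s = 11.0000
seg 3 [225.9°–289.6°] uniform, h=19: θ=253° here. β=27.1, B=63.7. 19·27.1/63.7 = 8.0832 → s = 19.0832
seg 3 [225.9°–289.6°] uniform, h=19: full span → s += 19 → s = 30.0000
seg 4 [289.6°–360°] simple-harmonic, h=-30: θ=303.9° here. β=14.3, B=70.4. -30/2·(1 − cos(π·0.2031)) = -2.9519 → s = 27.0481
θ=159.4°: R = R0 + s = 47 + 5.1942 = 52.1942
θ=206.8°: R = R0 + s = 47 + 10.7771 = 57.7771
θ=253°: R = R0 + s = 47 + 19.0832 = 66.0832
θ=303.9°: R = R0 + s = 47 + 27.0481 = 74.0481

θ=159.4°: 52.1942
θ=206.8°: 57.7771
θ=253°: 66.0832
θ=303.9°: 74.0481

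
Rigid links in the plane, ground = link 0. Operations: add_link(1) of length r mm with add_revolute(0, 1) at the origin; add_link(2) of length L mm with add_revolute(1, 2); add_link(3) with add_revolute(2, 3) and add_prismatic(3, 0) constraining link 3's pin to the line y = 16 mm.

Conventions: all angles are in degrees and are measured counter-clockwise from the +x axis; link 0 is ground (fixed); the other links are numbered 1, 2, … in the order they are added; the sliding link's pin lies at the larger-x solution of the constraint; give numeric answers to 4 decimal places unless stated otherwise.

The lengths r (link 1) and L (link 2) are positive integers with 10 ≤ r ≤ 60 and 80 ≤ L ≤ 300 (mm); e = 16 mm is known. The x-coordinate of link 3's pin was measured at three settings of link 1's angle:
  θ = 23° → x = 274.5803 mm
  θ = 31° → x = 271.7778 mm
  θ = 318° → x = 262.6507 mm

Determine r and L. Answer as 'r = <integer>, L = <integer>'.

constraint per measurement: (x − r cos θ)² + (r sin θ − e)² = L²
subtracting the θ₁ and θ₂ equations cancels the r² and L² terms:
r = (x₁² − x₂²) / (2[(x₁cos θ₁ + e sin θ₁) − (x₂cos θ₂ + e sin θ₂)]) = 42.9994 → r = 43
L² = (x₁ − r cos θ₁)² + (r sin θ₁ − e)² = 55224.9802 → L = 235.0000 → L = 235
check at θ₃=318°: x = 262.6507 (printed 262.6507) ✓

r = 43, L = 235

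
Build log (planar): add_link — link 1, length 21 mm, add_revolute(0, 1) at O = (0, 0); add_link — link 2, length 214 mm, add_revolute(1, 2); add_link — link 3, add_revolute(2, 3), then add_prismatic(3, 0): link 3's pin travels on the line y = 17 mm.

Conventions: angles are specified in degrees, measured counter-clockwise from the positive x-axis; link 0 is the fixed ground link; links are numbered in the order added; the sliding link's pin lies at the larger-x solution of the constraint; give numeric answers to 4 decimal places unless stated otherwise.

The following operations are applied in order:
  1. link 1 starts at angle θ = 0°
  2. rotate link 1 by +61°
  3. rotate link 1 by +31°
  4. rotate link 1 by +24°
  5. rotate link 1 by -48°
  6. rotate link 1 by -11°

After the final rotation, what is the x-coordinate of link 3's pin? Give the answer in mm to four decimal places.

geometry: r = 21 mm, L = 214 mm, e = 17 mm; θ starts at 0°
rotate link 1 by +61°: θ ← 0° +61° = 61°
rotate link 1 by +31°: θ ← 61° +31° = 92°
rotate link 1 by +24°: θ ← 92° +24° = 116°
rotate link 1 by -48°: θ ← 116° -48° = 68°
rotate link 1 by -11°: θ ← 68° -11° = 57°
crank pin P = (r cos θ, r sin θ) = (11.437420, 17.612082)
h = r sin θ − e = 17.612082 − 17 = 0.612082
x = r cos θ + √(L² − h²) = 11.437420 + 213.999125 = 225.436544

225.4365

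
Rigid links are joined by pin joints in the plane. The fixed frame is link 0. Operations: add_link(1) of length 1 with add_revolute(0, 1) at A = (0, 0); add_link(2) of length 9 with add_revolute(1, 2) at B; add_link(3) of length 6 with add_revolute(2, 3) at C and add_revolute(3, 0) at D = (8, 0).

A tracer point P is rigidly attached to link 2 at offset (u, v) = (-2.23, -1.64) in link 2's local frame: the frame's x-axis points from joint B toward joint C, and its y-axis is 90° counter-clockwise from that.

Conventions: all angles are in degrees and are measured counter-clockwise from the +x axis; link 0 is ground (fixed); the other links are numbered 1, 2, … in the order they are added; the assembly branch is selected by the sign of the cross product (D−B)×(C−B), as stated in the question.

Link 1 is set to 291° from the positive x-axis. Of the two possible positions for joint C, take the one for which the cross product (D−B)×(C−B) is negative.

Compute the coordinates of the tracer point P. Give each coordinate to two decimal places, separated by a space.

A=(0,0), D=(8.00,0)
B = A + 1.00·(cos291°, sin291°) = (0.3584, -0.9336)
|BD| = 7.6984
circle(B,9.00) ∩ circle(D,6.00): a=6.7719, h=5.9280
  candidates: C₊=(6.3614,5.7719) cross=45.637; C₋=(7.7992,-5.9966) cross=-45.637
  branch - wants cross < 0 → take C=(7.7992,-5.9966) (cross=-45.637)
ex = (C−B)/|BC| = (0.8268,-0.5626); ey = (0.5626,0.8268)
P = B + -2.23·ex + -1.64·ey = (-2.4079,-1.0349)

-2.41 -1.03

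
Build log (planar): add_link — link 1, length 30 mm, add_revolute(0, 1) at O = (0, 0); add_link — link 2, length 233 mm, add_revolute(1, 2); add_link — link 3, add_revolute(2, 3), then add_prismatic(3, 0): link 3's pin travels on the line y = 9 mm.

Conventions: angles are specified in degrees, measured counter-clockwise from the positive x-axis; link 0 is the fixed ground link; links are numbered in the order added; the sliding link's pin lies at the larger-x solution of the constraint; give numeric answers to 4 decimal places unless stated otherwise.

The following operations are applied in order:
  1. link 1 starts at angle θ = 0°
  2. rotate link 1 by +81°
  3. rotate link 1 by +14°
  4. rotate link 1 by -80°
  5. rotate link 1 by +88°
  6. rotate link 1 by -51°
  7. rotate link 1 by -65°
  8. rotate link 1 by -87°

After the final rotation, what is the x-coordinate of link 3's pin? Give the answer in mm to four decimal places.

geometry: r = 30 mm, L = 233 mm, e = 9 mm; θ starts at 0°
rotate link 1 by +81°: θ ← 0° +81° = 81°
rotate link 1 by +14°: θ ← 81° +14° = 95°
rotate link 1 by -80°: θ ← 95° -80° = 15°
rotate link 1 by +88°: θ ← 15° +88° = 103°
rotate link 1 by -51°: θ ← 103° -51° = 52°
rotate link 1 by -65°: θ ← 52° -65° = -13°
rotate link 1 by -87°: θ ← -13° -87° = -100°
crank pin P = (r cos θ, r sin θ) = (-5.209445, -29.544233)
h = r sin θ − e = -29.544233 − 9 = -38.544233
x = r cos θ + √(L² − h²) = -5.209445 + 229.789778 = 224.580333

224.5803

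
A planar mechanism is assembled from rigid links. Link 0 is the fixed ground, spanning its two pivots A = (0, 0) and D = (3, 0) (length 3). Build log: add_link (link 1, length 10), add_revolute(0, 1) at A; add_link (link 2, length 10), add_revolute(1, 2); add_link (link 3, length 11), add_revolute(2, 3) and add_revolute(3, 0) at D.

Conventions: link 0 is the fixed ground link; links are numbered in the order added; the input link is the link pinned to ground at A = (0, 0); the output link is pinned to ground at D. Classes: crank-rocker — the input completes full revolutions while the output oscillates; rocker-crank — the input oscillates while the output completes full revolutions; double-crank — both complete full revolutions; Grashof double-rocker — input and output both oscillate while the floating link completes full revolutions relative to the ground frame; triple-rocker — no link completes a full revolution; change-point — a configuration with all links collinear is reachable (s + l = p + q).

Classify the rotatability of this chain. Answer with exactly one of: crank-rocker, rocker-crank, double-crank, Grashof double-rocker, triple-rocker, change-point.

lengths: ground=3, input=10, coupler=10, output=11
sorted: s=3 (shortest), l=11 (longest), p+q=20
s + l = 14 vs p + q = 20
s + l < p + q (Grashof) with shortest = ground link → double-crank

double-crank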